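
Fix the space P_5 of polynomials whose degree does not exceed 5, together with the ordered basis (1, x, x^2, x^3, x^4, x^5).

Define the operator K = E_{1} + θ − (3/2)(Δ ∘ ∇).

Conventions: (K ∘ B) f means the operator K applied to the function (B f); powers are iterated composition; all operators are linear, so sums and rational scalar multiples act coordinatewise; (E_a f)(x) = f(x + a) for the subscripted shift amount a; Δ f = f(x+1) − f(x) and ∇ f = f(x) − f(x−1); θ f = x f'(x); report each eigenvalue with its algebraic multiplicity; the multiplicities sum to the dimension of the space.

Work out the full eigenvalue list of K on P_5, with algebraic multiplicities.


image of 1: 1
image of x: 2x + 1
image of x^2: 3x^2 + 2x - 2
image of x^3: 4x^3 + 3x^2 - 6x + 1
image of x^4: 5x^4 + 4x^3 - 12x^2 + 4x - 2
image of x^5: 6x^5 + 5x^4 - 20x^3 + 10x^2 - 10x + 1
the matrix is upper triangular; its diagonal is (1, 2, 3, 4, 5, 6)
for a triangular matrix the eigenvalues are the diagonal entries, with algebraic multiplicity their repetition count

λ = 1 (multiplicity 1), λ = 2 (multiplicity 1), λ = 3 (multiplicity 1), λ = 4 (multiplicity 1), λ = 5 (multiplicity 1), λ = 6 (multiplicity 1)


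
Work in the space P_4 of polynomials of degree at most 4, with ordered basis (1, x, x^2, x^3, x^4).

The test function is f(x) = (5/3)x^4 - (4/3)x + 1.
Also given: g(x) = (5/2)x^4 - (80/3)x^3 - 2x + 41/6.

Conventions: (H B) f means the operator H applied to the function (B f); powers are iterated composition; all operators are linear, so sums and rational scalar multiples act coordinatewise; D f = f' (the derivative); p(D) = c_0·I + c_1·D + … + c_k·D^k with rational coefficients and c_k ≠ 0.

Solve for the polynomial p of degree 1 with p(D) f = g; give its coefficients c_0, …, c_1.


c_0 = 3/2, c_1 = -4

D^0 f = (5/3)x^4 - (4/3)x + 1
D^1 f = (20/3)x^3 - 4/3
matching coefficients of g against c_0 f + c_1 Df + … from the top degree down determines the c_i
solution: c_0 = 3/2, c_1 = -4


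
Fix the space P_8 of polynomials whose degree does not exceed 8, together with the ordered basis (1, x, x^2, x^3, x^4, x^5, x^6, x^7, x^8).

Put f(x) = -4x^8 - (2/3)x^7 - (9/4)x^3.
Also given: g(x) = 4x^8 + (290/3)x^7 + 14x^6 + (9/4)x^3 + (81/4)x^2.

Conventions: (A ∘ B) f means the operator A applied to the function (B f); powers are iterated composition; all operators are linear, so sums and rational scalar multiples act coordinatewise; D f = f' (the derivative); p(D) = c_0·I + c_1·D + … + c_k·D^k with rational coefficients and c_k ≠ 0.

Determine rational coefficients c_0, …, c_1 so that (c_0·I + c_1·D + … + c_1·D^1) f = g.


p(D) = -I − 3·D, i.e. c_0 = -1, c_1 = -3

D^0 f = -4x^8 - (2/3)x^7 - (9/4)x^3
D^1 f = -32x^7 - (14/3)x^6 - (27/4)x^2
matching coefficients of g against c_0 f + c_1 Df + … from the top degree down determines the c_i
solution: c_0 = -1, c_1 = -3


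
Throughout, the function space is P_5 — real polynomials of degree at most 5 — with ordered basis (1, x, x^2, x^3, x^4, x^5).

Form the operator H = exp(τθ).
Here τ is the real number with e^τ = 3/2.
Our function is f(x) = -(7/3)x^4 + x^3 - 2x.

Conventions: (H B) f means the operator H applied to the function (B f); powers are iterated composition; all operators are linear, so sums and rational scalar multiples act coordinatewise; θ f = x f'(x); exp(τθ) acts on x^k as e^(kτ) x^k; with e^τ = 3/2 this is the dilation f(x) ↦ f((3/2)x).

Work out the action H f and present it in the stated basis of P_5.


exp(τθ) x^k = e^(kτ) x^k; with e^τ = 3/2 this sends x^k to (3/2)^k x^k
x ↦ 3/2 x
x^3 ↦ 27/8 x^3
x^4 ↦ 81/16 x^4
applying this coordinatewise to f: exp(τθ) f = -(189/16)x^4 + (27/8)x^3 - 3x

g(x) = -(189/16)x^4 + (27/8)x^3 - 3x


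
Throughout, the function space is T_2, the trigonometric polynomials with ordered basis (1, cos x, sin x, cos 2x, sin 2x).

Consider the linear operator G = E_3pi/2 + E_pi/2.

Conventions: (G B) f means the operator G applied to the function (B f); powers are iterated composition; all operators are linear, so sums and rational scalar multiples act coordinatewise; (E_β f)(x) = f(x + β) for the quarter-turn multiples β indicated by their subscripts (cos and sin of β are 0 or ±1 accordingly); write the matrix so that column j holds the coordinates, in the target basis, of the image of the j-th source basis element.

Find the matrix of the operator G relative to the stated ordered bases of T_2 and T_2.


image of 1: 2
image of cos x: 0
image of sin x: 0
image of cos 2x: -2cos 2x
image of sin 2x: -2sin 2x
each image's coordinates form column j of the matrix

the matrix is [[2, 0, 0, 0, 0]; [0, 0, 0, 0, 0]; [0, 0, 0, 0, 0]; [0, 0, 0, -2, 0]; [0, 0, 0, 0, -2]] (rows listed top to bottom)


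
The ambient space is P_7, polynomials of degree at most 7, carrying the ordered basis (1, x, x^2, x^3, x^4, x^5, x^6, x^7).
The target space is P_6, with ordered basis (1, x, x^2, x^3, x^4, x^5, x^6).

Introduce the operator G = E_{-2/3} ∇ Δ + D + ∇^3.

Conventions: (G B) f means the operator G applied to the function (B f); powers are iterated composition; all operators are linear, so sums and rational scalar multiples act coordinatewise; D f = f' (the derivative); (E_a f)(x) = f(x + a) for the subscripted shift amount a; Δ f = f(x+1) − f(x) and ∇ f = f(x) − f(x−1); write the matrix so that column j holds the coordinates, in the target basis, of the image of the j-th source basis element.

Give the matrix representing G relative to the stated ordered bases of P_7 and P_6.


the matrix is [[0, 1, 2, 2, -86/3, 3710/27, -14006/27, 143402/81]; [0, 0, 2, 6, 8, -430/3, 7420/9, -98042/27]; [0, 0, 0, 3, 12, 20, -430, 25970/9]; [0, 0, 0, 0, 4, 20, 40, -3010/3]; [0, 0, 0, 0, 0, 5, 30, 70]; [0, 0, 0, 0, 0, 0, 6, 42]; [0, 0, 0, 0, 0, 0, 0, 7]] (rows listed top to bottom)

image of 1: 0
image of x: 1
image of x^2: 2x + 2
image of x^3: 3x^2 + 6x + 2
image of x^4: 4x^3 + 12x^2 + 8x - 86/3
image of x^5: 5x^4 + 20x^3 + 20x^2 - (430/3)x + 3710/27
image of x^6: 6x^5 + 30x^4 + 40x^3 - 430x^2 + (7420/9)x - 14006/27
image of x^7: 7x^6 + 42x^5 + 70x^4 - (3010/3)x^3 + (25970/9)x^2 - (98042/27)x + 143402/81
each image's coordinates form column j of the matrix


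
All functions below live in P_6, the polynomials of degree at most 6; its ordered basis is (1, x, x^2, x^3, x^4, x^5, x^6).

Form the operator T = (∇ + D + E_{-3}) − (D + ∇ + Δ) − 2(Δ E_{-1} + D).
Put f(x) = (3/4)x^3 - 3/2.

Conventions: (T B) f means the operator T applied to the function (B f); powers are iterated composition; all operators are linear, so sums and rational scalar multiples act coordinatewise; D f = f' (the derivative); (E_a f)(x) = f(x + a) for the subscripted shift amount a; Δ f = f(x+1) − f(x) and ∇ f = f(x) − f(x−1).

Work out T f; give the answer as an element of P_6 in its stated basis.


the result is g(x) = (3/4)x^3 - 18x^2 + (45/2)x - 24

∇ f = (9/4)x^2 - (9/4)x + 3/4
D f = (9/4)x^2
E_{-3} f = (3/4)x^3 - (27/4)x^2 + (81/4)x - 87/4
(∇ + D + E_{-3}) f = (3/4)x^3 - (9/4)x^2 + 18x - 21
D f = (9/4)x^2
∇ f = (9/4)x^2 - (9/4)x + 3/4
Δ f = (9/4)x^2 + (9/4)x + 3/4
(D + ∇ + Δ) f = (27/4)x^2 + 3/2
(-(D + ∇ + Δ)) f = -(27/4)x^2 - 3/2
E_{-1} f = (3/4)x^3 - (9/4)x^2 + (9/4)x - 9/4
Δ E_{-1} f = (9/4)x^2 - (9/4)x + 3/4
D f = (9/4)x^2
(Δ E_{-1} + D) f = (9/2)x^2 - (9/4)x + 3/4
(-2(Δ E_{-1} + D)) f = -9x^2 + (9/2)x - 3/2
((∇ + D + E_{-3}) − (D + ∇ + Δ) − 2(Δ E_{-1} + D)) f = (3/4)x^3 - 18x^2 + (45/2)x - 24


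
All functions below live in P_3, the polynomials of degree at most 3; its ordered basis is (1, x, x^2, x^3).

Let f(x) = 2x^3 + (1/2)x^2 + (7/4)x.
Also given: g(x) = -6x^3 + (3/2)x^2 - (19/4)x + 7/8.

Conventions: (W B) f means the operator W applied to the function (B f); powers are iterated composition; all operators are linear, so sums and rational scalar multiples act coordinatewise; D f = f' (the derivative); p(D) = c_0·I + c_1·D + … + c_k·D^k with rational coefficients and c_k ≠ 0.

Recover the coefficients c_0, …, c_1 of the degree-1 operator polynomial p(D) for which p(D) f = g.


c_0 = -3, c_1 = 1/2

D^0 f = 2x^3 + (1/2)x^2 + (7/4)x
D^1 f = 6x^2 + x + 7/4
matching coefficients of g against c_0 f + c_1 Df + … from the top degree down determines the c_i
solution: c_0 = -3, c_1 = 1/2


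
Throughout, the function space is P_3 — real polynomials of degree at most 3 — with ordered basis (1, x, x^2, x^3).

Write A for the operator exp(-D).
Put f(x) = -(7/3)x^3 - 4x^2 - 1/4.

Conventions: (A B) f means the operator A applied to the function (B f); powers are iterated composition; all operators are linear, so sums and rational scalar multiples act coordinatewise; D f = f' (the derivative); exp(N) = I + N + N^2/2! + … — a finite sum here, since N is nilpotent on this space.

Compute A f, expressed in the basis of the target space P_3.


order-1 term: 7x^2 + 8x
order-2 term: -7x - 4
order-3 term: 7/3
the series for exp(-D) f terminates at order 3
exp(-D) f = -(7/3)x^3 + 3x^2 + x - 23/12

the image equals g(x) = -(7/3)x^3 + 3x^2 + x - 23/12


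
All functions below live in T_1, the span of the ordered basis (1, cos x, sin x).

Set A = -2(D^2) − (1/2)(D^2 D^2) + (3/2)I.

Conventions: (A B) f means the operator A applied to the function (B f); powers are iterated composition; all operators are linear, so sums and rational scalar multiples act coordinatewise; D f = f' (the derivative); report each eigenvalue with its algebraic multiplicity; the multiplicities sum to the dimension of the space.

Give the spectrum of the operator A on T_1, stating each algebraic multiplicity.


λ = 3/2 (multiplicity 1), λ = 3 (multiplicity 2)

image of 1: 3/2
image of cos x: 3cos x
image of sin x: 3sin x
the matrix is diagonal; its diagonal is (3/2, 3, 3)
for a triangular matrix the eigenvalues are the diagonal entries, with algebraic multiplicity their repetition count


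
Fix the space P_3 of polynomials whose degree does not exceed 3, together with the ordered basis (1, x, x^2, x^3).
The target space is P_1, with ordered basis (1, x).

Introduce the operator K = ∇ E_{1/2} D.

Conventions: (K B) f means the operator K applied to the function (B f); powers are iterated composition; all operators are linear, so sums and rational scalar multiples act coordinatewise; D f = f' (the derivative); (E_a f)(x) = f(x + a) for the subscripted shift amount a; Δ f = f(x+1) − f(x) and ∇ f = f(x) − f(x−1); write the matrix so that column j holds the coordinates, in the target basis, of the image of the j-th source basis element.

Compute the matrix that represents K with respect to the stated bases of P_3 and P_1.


image of 1: 0
image of x: 0
image of x^2: 2
image of x^3: 6x
each image's coordinates form column j of the matrix

the matrix is [[0, 0, 2, 0]; [0, 0, 0, 6]] (rows listed top to bottom)


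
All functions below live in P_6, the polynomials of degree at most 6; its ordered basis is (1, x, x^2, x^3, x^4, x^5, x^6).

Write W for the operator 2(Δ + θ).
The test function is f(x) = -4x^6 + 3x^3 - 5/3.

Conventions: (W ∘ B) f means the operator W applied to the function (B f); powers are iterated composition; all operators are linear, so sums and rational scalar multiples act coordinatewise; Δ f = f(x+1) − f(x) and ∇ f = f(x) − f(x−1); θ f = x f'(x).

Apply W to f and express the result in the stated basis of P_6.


Δ f = -24x^5 - 60x^4 - 80x^3 - 51x^2 - 15x - 1
θ f = -24x^6 + 9x^3
(Δ + θ) f = -24x^6 - 24x^5 - 60x^4 - 71x^3 - 51x^2 - 15x - 1
(2(Δ + θ)) f = -48x^6 - 48x^5 - 120x^4 - 142x^3 - 102x^2 - 30x - 2

the image equals g(x) = -48x^6 - 48x^5 - 120x^4 - 142x^3 - 102x^2 - 30x - 2


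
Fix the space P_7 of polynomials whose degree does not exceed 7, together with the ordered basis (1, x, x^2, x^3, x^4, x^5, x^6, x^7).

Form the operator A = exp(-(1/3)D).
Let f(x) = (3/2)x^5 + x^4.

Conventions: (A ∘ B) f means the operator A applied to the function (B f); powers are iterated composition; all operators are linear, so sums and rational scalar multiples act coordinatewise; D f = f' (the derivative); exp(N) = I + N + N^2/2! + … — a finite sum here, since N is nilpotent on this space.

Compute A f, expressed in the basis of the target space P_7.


order-1 term: -(5/2)x^4 - (4/3)x^3
order-2 term: (5/3)x^3 + (2/3)x^2
order-3 term: -(5/9)x^2 - (4/27)x
order-4 term: (5/54)x + 1/81
order-5 term: -1/162
the series for exp(-(1/3)D) f terminates at order 5
exp(-(1/3)D) f = (3/2)x^5 - (3/2)x^4 + (1/3)x^3 + (1/9)x^2 - (1/18)x + 1/162

the image equals g(x) = (3/2)x^5 - (3/2)x^4 + (1/3)x^3 + (1/9)x^2 - (1/18)x + 1/162


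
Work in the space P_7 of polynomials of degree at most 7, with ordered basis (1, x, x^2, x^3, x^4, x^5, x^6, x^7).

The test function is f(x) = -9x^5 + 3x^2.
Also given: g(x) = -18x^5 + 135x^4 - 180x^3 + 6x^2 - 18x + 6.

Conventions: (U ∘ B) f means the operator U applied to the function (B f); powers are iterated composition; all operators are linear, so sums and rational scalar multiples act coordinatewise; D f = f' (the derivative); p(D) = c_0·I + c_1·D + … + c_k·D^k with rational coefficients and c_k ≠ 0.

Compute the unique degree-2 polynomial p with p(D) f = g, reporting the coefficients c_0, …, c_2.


D^0 f = -9x^5 + 3x^2
D^1 f = -45x^4 + 6x
D^2 f = -180x^3 + 6
matching coefficients of g against c_0 f + c_1 Df + … from the top degree down determines the c_i
solution: c_0 = 2, c_1 = -3, c_2 = 1

p(D) = 2·I − 3·D + D^2, i.e. c_0 = 2, c_1 = -3, c_2 = 1


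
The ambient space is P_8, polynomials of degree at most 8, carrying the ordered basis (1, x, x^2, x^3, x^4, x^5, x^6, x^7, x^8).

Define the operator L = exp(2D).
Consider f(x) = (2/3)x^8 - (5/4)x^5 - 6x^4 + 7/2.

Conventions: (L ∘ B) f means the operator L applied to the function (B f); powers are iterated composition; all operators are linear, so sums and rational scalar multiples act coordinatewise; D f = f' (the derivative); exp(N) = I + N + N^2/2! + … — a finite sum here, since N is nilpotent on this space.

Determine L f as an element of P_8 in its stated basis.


the image equals g(x) = (2/3)x^8 + (32/3)x^7 + (224/3)x^6 + (3569/12)x^5 + (4369/6)x^4 + (3290/3)x^3 + (2852/3)x^2 + (1172/3)x + 229/6

order-1 term: (32/3)x^7 - (25/2)x^4 - 48x^3
order-2 term: (224/3)x^6 - 50x^3 - 144x^2
order-3 term: (896/3)x^5 - 100x^2 - 192x
order-4 term: (2240/3)x^4 - 100x - 96
order-5 term: (3584/3)x^3 - 40
order-6 term: (3584/3)x^2
order-7 term: (2048/3)x
order-8 term: 512/3
the series for exp(2D) f terminates at order 8
exp(2D) f = (2/3)x^8 + (32/3)x^7 + (224/3)x^6 + (3569/12)x^5 + (4369/6)x^4 + (3290/3)x^3 + (2852/3)x^2 + (1172/3)x + 229/6


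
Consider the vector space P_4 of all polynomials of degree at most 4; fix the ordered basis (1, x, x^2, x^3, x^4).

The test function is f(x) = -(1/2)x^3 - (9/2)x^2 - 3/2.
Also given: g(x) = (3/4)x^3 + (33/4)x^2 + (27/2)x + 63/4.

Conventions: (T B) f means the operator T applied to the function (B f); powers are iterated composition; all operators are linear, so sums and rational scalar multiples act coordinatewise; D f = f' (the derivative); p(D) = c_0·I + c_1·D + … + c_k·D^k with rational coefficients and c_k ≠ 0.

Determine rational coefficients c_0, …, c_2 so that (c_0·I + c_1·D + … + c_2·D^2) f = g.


c_0 = -3/2, c_1 = -1, c_2 = -3/2

D^0 f = -(1/2)x^3 - (9/2)x^2 - 3/2
D^1 f = -(3/2)x^2 - 9x
D^2 f = -3x - 9
matching coefficients of g against c_0 f + c_1 Df + … from the top degree down determines the c_i
solution: c_0 = -3/2, c_1 = -1, c_2 = -3/2


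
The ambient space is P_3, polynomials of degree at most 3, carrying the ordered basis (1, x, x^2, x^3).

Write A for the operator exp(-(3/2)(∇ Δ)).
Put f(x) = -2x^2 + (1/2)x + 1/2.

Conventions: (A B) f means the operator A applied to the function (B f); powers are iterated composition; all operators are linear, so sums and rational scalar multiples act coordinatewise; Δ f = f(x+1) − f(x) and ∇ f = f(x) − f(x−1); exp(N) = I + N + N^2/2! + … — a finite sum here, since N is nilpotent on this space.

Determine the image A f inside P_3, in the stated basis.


the image equals g(x) = -2x^2 + (1/2)x + 13/2

order-1 term: 6
the series for exp(-(3/2)(∇ Δ)) f terminates at order 1
exp(-(3/2)(∇ Δ)) f = -2x^2 + (1/2)x + 13/2


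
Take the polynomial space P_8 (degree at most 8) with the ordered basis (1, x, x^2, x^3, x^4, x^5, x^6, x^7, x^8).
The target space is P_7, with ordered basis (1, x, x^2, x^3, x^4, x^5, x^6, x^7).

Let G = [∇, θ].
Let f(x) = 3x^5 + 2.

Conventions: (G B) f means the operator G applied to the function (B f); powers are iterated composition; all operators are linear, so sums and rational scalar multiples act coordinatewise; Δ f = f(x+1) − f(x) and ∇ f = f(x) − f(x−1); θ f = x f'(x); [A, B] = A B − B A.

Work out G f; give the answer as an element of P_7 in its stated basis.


θ f = 15x^5
∇ θ f = 75x^4 - 150x^3 + 150x^2 - 75x + 15
∇ f = 15x^4 - 30x^3 + 30x^2 - 15x + 3
θ ∇ f = 60x^4 - 90x^3 + 60x^2 - 15x
[∇, θ] f = 15x^4 - 60x^3 + 90x^2 - 60x + 15

the image equals g(x) = 15x^4 - 60x^3 + 90x^2 - 60x + 15


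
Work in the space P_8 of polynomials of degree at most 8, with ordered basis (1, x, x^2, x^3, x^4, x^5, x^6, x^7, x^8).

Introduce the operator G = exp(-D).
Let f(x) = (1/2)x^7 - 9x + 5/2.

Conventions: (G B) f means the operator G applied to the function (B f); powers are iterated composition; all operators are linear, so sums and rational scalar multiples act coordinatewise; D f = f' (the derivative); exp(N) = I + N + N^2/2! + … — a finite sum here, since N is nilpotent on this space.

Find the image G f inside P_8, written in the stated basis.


order-1 term: -(7/2)x^6 + 9
order-2 term: (21/2)x^5
order-3 term: -(35/2)x^4
order-4 term: (35/2)x^3
order-5 term: -(21/2)x^2
order-6 term: (7/2)x
order-7 term: -1/2
the series for exp(-D) f terminates at order 7
exp(-D) f = (1/2)x^7 - (7/2)x^6 + (21/2)x^5 - (35/2)x^4 + (35/2)x^3 - (21/2)x^2 - (11/2)x + 11

the image equals g(x) = (1/2)x^7 - (7/2)x^6 + (21/2)x^5 - (35/2)x^4 + (35/2)x^3 - (21/2)x^2 - (11/2)x + 11


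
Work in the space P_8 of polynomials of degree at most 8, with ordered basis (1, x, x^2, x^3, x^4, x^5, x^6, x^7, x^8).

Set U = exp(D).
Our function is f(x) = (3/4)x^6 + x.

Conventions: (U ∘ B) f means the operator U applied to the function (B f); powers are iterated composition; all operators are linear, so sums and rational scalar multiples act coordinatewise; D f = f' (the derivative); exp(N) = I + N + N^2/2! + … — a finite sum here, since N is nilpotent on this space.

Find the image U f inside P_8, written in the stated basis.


g(x) = (3/4)x^6 + (9/2)x^5 + (45/4)x^4 + 15x^3 + (45/4)x^2 + (11/2)x + 7/4

order-1 term: (9/2)x^5 + 1
order-2 term: (45/4)x^4
order-3 term: 15x^3
order-4 term: (45/4)x^2
order-5 term: (9/2)x
order-6 term: 3/4
the series for exp(D) f terminates at order 6
exp(D) f = (3/4)x^6 + (9/2)x^5 + (45/4)x^4 + 15x^3 + (45/4)x^2 + (11/2)x + 7/4


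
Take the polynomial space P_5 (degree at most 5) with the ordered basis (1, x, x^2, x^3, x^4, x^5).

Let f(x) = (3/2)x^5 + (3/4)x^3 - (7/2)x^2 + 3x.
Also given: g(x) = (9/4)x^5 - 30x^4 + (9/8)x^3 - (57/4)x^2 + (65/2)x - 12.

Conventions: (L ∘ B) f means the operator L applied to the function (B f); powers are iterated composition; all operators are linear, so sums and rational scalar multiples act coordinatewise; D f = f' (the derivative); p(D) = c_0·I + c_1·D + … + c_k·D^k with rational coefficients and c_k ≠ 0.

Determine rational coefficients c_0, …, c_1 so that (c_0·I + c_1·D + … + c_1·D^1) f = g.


D^0 f = (3/2)x^5 + (3/4)x^3 - (7/2)x^2 + 3x
D^1 f = (15/2)x^4 + (9/4)x^2 - 7x + 3
matching coefficients of g against c_0 f + c_1 Df + … from the top degree down determines the c_i
solution: c_0 = 3/2, c_1 = -4

p(D) = (3/2)·I − 4·D, i.e. c_0 = 3/2, c_1 = -4


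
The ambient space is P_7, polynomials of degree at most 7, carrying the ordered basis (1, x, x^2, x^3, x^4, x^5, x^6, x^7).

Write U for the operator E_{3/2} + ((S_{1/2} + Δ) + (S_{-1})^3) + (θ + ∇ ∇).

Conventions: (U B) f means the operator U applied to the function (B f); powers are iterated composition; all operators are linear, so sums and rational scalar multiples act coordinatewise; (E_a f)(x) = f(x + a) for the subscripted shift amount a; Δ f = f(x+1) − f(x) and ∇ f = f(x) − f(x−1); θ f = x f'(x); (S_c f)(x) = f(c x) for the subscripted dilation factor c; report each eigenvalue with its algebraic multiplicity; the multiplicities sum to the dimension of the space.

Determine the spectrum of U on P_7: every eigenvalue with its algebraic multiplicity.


image of 1: 3
image of x: (3/2)x + 5/2
image of x^2: (17/4)x^2 + 5x + 21/4
image of x^3: (25/8)x^3 + (15/2)x^2 + (63/4)x - 13/8
image of x^4: (97/16)x^4 + 10x^3 + (63/2)x^2 - (13/2)x + 321/16
image of x^5: (161/32)x^5 + (25/2)x^4 + (105/2)x^3 - (65/4)x^2 + (1605/16)x - 685/32
image of x^6: (513/64)x^6 + 15x^5 + (315/4)x^4 - (65/2)x^3 + (4815/16)x^2 - (2055/16)x + 4761/64
image of x^7: (897/128)x^7 + (35/2)x^6 + (441/4)x^5 - (455/8)x^4 + (11235/16)x^3 - (14385/32)x^2 + (33327/64)x - 13813/128
the matrix is upper triangular; its diagonal is (3, 3/2, 17/4, 25/8, 97/16, 161/32, 513/64, 897/128)
for a triangular matrix the eigenvalues are the diagonal entries, with algebraic multiplicity their repetition count

λ = 3/2 (multiplicity 1), λ = 3 (multiplicity 1), λ = 25/8 (multiplicity 1), λ = 17/4 (multiplicity 1), λ = 161/32 (multiplicity 1), λ = 97/16 (multiplicity 1), λ = 897/128 (multiplicity 1), λ = 513/64 (multiplicity 1)


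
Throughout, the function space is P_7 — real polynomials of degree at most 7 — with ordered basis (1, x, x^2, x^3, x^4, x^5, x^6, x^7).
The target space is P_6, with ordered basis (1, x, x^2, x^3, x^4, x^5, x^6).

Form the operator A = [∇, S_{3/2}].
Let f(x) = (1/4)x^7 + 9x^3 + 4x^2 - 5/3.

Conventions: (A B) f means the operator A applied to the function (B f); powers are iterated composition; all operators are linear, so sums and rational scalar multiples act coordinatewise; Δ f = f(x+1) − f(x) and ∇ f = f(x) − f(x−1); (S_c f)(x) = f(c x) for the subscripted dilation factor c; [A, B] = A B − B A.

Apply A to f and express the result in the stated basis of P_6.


the result is g(x) = (5103/512)x^6 - (25515/512)x^5 + (53865/512)x^4 - (61425/512)x^3 + (55431/512)x^2 - (36813/512)x + 10443/512

S_{3/2} f = (2187/512)x^7 + (243/8)x^3 + 9x^2 - 5/3
∇ S_{3/2} f = (15309/512)x^6 - (45927/512)x^5 + (76545/512)x^4 - (76545/512)x^3 + (92583/512)x^2 - (52749/512)x + 13131/512
∇ f = (7/4)x^6 - (21/4)x^5 + (35/4)x^4 - (35/4)x^3 + (129/4)x^2 - (83/4)x + 21/4
S_{3/2} ∇ f = (5103/256)x^6 - (5103/128)x^5 + (2835/64)x^4 - (945/32)x^3 + (1161/16)x^2 - (249/8)x + 21/4
[∇, S_{3/2}] f = (5103/512)x^6 - (25515/512)x^5 + (53865/512)x^4 - (61425/512)x^3 + (55431/512)x^2 - (36813/512)x + 10443/512


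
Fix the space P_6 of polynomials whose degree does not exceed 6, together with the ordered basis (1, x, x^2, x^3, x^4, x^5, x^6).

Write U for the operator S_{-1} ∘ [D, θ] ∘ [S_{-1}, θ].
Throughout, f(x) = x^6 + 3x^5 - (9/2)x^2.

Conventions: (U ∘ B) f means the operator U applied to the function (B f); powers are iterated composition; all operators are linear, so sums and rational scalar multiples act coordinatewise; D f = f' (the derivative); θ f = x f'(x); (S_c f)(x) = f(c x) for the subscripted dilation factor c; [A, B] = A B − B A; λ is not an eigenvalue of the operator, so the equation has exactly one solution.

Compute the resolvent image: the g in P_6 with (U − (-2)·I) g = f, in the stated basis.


write g with unknown coordinates in the stated basis and equate coefficients in (U − (-2)·I) g = f
solving from the highest basis element down gives g = (1/2)x^6 + (3/2)x^5 - (9/4)x^2
check: U g = 0
so U g − (-2)·g = x^6 + 3x^5 - (9/2)x^2 = f ✓

g(x) = (1/2)x^6 + (3/2)x^5 - (9/4)x^2


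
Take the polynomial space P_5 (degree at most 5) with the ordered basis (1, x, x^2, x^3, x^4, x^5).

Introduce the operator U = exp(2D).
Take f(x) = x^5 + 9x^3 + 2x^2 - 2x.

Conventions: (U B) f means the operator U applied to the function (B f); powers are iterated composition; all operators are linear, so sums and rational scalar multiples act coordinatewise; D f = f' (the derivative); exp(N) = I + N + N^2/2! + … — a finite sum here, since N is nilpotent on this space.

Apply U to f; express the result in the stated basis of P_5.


order-1 term: 10x^4 + 54x^2 + 8x - 4
order-2 term: 40x^3 + 108x + 8
order-3 term: 80x^2 + 72
order-4 term: 80x
order-5 term: 32
the series for exp(2D) f terminates at order 5
exp(2D) f = x^5 + 10x^4 + 49x^3 + 136x^2 + 194x + 108

the image equals g(x) = x^5 + 10x^4 + 49x^3 + 136x^2 + 194x + 108


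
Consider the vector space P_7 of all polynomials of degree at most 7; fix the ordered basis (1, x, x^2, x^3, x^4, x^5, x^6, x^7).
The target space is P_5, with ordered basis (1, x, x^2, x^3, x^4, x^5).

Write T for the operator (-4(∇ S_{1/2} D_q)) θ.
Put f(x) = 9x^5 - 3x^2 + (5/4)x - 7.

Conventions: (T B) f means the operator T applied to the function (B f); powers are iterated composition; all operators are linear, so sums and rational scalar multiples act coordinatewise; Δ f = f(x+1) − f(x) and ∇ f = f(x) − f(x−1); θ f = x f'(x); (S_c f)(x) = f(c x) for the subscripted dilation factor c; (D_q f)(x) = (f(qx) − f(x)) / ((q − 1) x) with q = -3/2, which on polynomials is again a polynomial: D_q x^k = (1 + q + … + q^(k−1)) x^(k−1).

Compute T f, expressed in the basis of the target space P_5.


the image equals g(x) = -(2475/16)x^3 + (7425/32)x^2 - (2475/16)x + 2091/64

θ f = 45x^5 - 6x^2 + (5/4)x
D_q θ f = (2475/16)x^4 + 3x + 5/4
S_{1/2} D_q θ f = (2475/256)x^4 + (3/2)x + 5/4
∇ S_{1/2} D_q θ f = (2475/64)x^3 - (7425/128)x^2 + (2475/64)x - 2091/256
(-4(∇ S_{1/2} D_q)) θ f = -(2475/16)x^3 + (7425/32)x^2 - (2475/16)x + 2091/64


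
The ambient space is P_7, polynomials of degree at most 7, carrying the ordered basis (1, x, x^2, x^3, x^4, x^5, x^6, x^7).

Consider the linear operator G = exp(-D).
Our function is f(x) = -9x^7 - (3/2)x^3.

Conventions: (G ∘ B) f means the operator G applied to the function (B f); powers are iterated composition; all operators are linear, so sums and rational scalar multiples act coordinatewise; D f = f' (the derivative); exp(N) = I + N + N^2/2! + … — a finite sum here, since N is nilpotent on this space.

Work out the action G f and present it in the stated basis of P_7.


the result is g(x) = -9x^7 + 63x^6 - 189x^5 + 315x^4 - (633/2)x^3 + (387/2)x^2 - (135/2)x + 21/2

order-1 term: 63x^6 + (9/2)x^2
order-2 term: -189x^5 - (9/2)x
order-3 term: 315x^4 + 3/2
order-4 term: -315x^3
order-5 term: 189x^2
order-6 term: -63x
order-7 term: 9
the series for exp(-D) f terminates at order 7
exp(-D) f = -9x^7 + 63x^6 - 189x^5 + 315x^4 - (633/2)x^3 + (387/2)x^2 - (135/2)x + 21/2


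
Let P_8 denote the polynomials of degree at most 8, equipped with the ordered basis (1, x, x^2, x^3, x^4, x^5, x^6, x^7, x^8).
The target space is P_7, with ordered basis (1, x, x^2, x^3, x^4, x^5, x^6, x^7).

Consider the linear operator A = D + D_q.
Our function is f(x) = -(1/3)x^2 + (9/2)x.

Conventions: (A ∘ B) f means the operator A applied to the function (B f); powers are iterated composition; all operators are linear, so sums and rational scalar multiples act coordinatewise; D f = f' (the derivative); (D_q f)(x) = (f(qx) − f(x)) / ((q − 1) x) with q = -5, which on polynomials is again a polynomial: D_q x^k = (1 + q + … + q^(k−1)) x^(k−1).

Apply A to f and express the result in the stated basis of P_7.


D f = -(2/3)x + 9/2
D_q f = (4/3)x + 9/2
(D + D_q) f = (2/3)x + 9

g(x) = (2/3)x + 9


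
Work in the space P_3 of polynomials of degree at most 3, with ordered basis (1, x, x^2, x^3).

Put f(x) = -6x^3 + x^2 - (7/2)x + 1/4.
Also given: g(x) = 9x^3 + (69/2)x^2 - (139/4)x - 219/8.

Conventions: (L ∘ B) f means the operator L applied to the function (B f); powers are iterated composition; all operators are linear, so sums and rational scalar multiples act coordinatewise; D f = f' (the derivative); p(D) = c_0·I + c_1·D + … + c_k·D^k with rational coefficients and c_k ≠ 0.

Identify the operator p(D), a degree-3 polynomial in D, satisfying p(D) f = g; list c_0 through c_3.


c_0 = -3/2, c_1 = -2, c_2 = 1, c_3 = 1

D^0 f = -6x^3 + x^2 - (7/2)x + 1/4
D^1 f = -18x^2 + 2x - 7/2
D^2 f = -36x + 2
D^3 f = -36
matching coefficients of g against c_0 f + c_1 Df + … from the top degree down determines the c_i
solution: c_0 = -3/2, c_1 = -2, c_2 = 1, c_3 = 1


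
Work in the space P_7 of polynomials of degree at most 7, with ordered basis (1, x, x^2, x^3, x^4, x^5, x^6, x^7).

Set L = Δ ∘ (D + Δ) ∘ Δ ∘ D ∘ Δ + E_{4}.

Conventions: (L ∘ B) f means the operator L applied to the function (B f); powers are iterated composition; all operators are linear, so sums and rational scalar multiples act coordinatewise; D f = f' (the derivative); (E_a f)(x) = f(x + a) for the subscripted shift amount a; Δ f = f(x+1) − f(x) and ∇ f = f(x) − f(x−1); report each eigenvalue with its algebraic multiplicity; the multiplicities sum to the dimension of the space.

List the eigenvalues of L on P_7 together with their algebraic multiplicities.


image of 1: 1
image of x: x + 4
image of x^2: x^2 + 8x + 16
image of x^3: x^3 + 12x^2 + 48x + 64
image of x^4: x^4 + 16x^3 + 96x^2 + 256x + 256
image of x^5: x^5 + 20x^4 + 160x^3 + 640x^2 + 1280x + 1264
image of x^6: x^6 + 24x^5 + 240x^4 + 1280x^3 + 3840x^2 + 7584x + 6616
image of x^7: x^7 + 28x^6 + 336x^5 + 2240x^4 + 8960x^3 + 26544x^2 + 46312x + 33604
the matrix is upper triangular; its diagonal is (1, 1, 1, 1, 1, 1, 1, 1)
for a triangular matrix the eigenvalues are the diagonal entries, with algebraic multiplicity their repetition count

λ = 1 (multiplicity 8)


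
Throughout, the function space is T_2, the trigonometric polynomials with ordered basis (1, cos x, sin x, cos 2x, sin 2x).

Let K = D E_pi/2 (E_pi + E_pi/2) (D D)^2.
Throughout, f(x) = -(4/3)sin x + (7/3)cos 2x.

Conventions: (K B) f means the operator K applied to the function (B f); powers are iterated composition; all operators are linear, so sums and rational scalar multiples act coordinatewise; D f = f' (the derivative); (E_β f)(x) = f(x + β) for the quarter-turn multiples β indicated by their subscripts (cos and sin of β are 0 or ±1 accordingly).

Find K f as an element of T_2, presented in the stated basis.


D f = -(4/3)cos x - (14/3)sin 2x
D D f = (4/3)sin x - (28/3)cos 2x
D (D D) f = (4/3)cos x + (56/3)sin 2x
D D (D D) f = -(4/3)sin x + (112/3)cos 2x
E_pi (D D)^2 f = (4/3)sin x + (112/3)cos 2x
E_pi/2 (D D)^2 f = -(4/3)cos x - (112/3)cos 2x
(E_pi + E_pi/2) (D D)^2 f = -(4/3)cos x + (4/3)sin x
E_pi/2 (E_pi + E_pi/2) (D D)^2 f = (4/3)cos x + (4/3)sin x
D E_pi/2 (E_pi + E_pi/2) (D D)^2 f = (4/3)cos x - (4/3)sin x

the image equals g(x) = (4/3)cos x - (4/3)sin x


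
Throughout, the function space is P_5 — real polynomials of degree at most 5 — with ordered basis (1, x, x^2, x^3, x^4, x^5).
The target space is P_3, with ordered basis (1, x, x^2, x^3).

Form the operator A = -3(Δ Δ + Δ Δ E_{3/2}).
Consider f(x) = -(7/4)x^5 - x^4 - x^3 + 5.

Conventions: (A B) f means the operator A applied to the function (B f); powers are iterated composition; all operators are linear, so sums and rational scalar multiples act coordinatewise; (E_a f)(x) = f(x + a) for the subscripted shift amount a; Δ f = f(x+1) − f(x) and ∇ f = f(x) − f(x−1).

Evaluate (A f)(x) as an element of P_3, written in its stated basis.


Δ f = -(35/4)x^4 - (43/2)x^3 - (53/2)x^2 - (63/4)x - 15/4
Δ Δ f = -35x^3 - 117x^2 - (305/2)x - 145/2
E_{3/2} f = -(7/4)x^5 - (113/8)x^4 - (371/8)x^3 - (1233/16)x^2 - (4131/64)x - 2141/128
Δ E_{3/2} f = -(35/4)x^4 - 74x^3 - (1931/8)x^2 - (717/2)x - 13047/64
Δ Δ E_{3/2} f = -35x^3 - (549/2)x^2 - (2959/4)x - 5461/8
(Δ Δ + Δ Δ E_{3/2}) f = -70x^3 - (783/2)x^2 - (3569/4)x - 6041/8
(-3(Δ Δ + Δ Δ E_{3/2})) f = 210x^3 + (2349/2)x^2 + (10707/4)x + 18123/8

g(x) = 210x^3 + (2349/2)x^2 + (10707/4)x + 18123/8


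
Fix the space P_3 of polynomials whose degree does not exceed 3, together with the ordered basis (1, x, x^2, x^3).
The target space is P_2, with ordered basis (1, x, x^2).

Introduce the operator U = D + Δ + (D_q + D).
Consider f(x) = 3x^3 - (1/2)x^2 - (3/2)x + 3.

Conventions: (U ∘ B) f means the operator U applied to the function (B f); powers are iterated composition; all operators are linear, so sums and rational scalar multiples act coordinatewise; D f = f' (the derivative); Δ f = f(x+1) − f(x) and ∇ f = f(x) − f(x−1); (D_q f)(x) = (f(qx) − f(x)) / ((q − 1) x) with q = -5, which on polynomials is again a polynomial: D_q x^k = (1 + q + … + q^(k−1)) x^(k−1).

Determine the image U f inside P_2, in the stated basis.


D f = 9x^2 - x - 3/2
Δ f = 9x^2 + 8x + 1
D_q f = 63x^2 + 2x - 3/2
D f = 9x^2 - x - 3/2
(D_q + D) f = 72x^2 + x - 3
(D + Δ + (D_q + D)) f = 90x^2 + 8x - 7/2

the result is g(x) = 90x^2 + 8x - 7/2


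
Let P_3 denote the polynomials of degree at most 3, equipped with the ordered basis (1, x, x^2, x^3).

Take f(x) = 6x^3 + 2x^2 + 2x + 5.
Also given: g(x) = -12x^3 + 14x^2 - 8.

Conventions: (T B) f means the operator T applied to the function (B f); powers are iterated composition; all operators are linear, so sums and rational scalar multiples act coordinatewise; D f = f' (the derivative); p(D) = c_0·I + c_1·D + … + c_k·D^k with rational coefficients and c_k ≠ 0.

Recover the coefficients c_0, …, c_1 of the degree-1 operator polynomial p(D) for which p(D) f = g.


p(D) = -2·I + D, i.e. c_0 = -2, c_1 = 1

D^0 f = 6x^3 + 2x^2 + 2x + 5
D^1 f = 18x^2 + 4x + 2
matching coefficients of g against c_0 f + c_1 Df + … from the top degree down determines the c_i
solution: c_0 = -2, c_1 = 1


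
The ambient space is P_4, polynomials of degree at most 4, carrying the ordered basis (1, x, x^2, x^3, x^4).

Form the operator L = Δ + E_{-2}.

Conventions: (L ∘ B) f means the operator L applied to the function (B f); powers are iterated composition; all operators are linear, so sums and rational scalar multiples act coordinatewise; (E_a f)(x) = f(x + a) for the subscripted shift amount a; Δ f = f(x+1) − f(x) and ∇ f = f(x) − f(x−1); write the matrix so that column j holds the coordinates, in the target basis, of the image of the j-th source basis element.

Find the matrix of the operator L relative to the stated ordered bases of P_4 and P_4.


image of 1: 1
image of x: x - 1
image of x^2: x^2 - 2x + 5
image of x^3: x^3 - 3x^2 + 15x - 7
image of x^4: x^4 - 4x^3 + 30x^2 - 28x + 17
each image's coordinates form column j of the matrix

the matrix is [[1, -1, 5, -7, 17]; [0, 1, -2, 15, -28]; [0, 0, 1, -3, 30]; [0, 0, 0, 1, -4]; [0, 0, 0, 0, 1]] (rows listed top to bottom)


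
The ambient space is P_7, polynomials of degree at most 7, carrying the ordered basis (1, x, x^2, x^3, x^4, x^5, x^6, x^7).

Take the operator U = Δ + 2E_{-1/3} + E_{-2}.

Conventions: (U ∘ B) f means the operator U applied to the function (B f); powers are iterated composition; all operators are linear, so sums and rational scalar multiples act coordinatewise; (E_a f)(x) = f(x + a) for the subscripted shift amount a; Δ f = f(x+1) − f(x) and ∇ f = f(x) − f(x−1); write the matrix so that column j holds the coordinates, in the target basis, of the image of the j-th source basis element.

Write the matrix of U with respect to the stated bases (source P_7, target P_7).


the matrix is [[3, -5/3, 47/9, -191/27, 1379/81, -7535/243, 47387/729, -277751/2187]; [0, 3, -10/3, 47/3, -764/27, 6895/81, -15070/81, 331709/729]; [0, 0, 3, -5, 94/3, -1910/27, 6895/27, -52745/81]; [0, 0, 0, 3, -20/3, 470/9, -3820/27, 48265/81]; [0, 0, 0, 0, 3, -25/3, 235/3, -6685/27]; [0, 0, 0, 0, 0, 3, -10, 329/3]; [0, 0, 0, 0, 0, 0, 3, -35/3]; [0, 0, 0, 0, 0, 0, 0, 3]] (rows listed top to bottom)

image of 1: 3
image of x: 3x - 5/3
image of x^2: 3x^2 - (10/3)x + 47/9
image of x^3: 3x^3 - 5x^2 + (47/3)x - 191/27
image of x^4: 3x^4 - (20/3)x^3 + (94/3)x^2 - (764/27)x + 1379/81
image of x^5: 3x^5 - (25/3)x^4 + (470/9)x^3 - (1910/27)x^2 + (6895/81)x - 7535/243
image of x^6: 3x^6 - 10x^5 + (235/3)x^4 - (3820/27)x^3 + (6895/27)x^2 - (15070/81)x + 47387/729
image of x^7: 3x^7 - (35/3)x^6 + (329/3)x^5 - (6685/27)x^4 + (48265/81)x^3 - (52745/81)x^2 + (331709/729)x - 277751/2187
each image's coordinates form column j of the matrix


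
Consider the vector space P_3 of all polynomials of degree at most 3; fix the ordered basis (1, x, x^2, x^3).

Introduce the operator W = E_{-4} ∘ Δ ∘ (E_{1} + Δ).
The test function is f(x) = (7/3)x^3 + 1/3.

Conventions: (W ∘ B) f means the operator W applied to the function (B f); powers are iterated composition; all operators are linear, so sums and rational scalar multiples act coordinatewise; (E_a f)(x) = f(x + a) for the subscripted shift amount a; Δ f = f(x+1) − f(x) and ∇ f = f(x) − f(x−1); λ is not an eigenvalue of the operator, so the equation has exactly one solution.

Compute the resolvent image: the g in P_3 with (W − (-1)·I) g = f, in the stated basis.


write g with unknown coordinates in the stated basis and equate coefficients in (W − (-1)·I) g = f
solving from the highest basis element down gives g = (7/3)x^3 - 7x^2 + 35x - 58
check: W g = 7x^2 - 35x + 175/3
so W g − (-1)·g = (7/3)x^3 + 1/3 = f ✓

g(x) = (7/3)x^3 - 7x^2 + 35x - 58


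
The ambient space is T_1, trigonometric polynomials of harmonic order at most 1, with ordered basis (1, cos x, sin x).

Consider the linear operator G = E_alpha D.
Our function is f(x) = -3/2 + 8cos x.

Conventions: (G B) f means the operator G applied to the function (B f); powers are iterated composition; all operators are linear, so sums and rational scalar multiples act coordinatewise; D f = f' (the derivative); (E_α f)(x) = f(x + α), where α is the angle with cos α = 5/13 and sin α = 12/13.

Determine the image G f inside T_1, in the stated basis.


the result is g(x) = -(96/13)cos x - (40/13)sin x

D f = -8sin x
E_alpha D f = -(96/13)cos x - (40/13)sin x


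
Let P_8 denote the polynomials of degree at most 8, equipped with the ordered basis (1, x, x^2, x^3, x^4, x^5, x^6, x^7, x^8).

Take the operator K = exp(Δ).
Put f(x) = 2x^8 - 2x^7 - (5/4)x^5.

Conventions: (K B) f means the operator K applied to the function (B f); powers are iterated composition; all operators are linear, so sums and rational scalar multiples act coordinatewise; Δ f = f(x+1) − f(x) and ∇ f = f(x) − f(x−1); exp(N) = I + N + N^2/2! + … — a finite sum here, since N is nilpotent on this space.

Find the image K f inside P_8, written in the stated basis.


order-1 term: 16x^7 + 42x^6 + 70x^5 + (255/4)x^4 + (59/2)x^3 + (3/2)x^2 - (17/4)x - 5/4
order-2 term: 56x^6 + 294x^5 + 770x^4 + (2355/2)x^3 + (2137/2)x^2 + (2121/4)x + 437/4
order-3 term: 112x^5 + 770x^4 + 2380x^3 + (7955/2)x^2 + (7037/2)x + 5195/4
order-4 term: 140x^4 + 1050x^3 + 3220x^2 + (18735/4)x + 5379/2
order-5 term: 112x^3 + 798x^2 + 2030x + 7275/4
order-6 term: 56x^2 + 322x + 490
order-7 term: 16x + 54
order-8 term: 2
the series for exp(Δ) f terminates at order 8
exp(Δ) f = 2x^8 + 14x^7 + 98x^6 + (1899/4)x^5 + (6975/4)x^4 + 4749x^3 + (18243/2)x^2 + (44385/4)x + 6461

the result is g(x) = 2x^8 + 14x^7 + 98x^6 + (1899/4)x^5 + (6975/4)x^4 + 4749x^3 + (18243/2)x^2 + (44385/4)x + 6461


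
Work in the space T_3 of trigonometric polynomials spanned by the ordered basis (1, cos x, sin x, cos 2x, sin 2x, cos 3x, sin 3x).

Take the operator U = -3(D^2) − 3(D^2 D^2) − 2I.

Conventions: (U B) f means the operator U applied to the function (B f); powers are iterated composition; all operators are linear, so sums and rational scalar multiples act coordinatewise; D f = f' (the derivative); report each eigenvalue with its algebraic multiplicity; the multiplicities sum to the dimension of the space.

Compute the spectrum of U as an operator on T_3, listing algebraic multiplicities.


image of 1: -2
image of cos x: -2cos x
image of sin x: -2sin x
image of cos 2x: -38cos 2x
image of sin 2x: -38sin 2x
image of cos 3x: -218cos 3x
image of sin 3x: -218sin 3x
the matrix is diagonal; its diagonal is (-2, -2, -2, -38, -38, -218, -218)
for a triangular matrix the eigenvalues are the diagonal entries, with algebraic multiplicity their repetition count

λ = -218 (multiplicity 2), λ = -38 (multiplicity 2), λ = -2 (multiplicity 3)
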